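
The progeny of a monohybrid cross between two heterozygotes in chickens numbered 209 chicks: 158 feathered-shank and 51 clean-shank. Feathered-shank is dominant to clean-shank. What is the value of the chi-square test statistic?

0.040

For a monohybrid cross between heterozygotes with complete dominance, the expected phenotypic ratio is 3:1.
Expected counts for N = 209 under a 3:1 ratio (total parts = 4):
  feathered-shank: 209 × 3/4 = 156.75
  clean-shank: 209 × 1/4 = 52.25
χ² = Σ (O − E)² / E
  feathered-shank: (158 − 156.75)² / 156.75 = 0.0100
  clean-shank: (51 − 52.25)² / 52.25 = 0.0299
χ² = 0.0100 + 0.0299 = 0.0399 ≈ 0.040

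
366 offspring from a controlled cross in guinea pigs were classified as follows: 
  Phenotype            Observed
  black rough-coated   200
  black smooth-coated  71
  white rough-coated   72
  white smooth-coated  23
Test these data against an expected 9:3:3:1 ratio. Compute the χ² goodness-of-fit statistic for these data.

Total ratio parts = 16. Expected numbers out of 366:
  black rough-coated: 366 × 9/16 = 205.875
  black smooth-coated: 366 × 3/16 = 68.625
  white rough-coated: 366 × 3/16 = 68.625
  white smooth-coated: 366 × 1/16 = 22.875
χ² = Σ (O − E)² / E
  black rough-coated: (200 − 205.875)² / 205.875 = 0.1677
  black smooth-coated: (71 − 68.625)² / 68.625 = 0.0822
  white rough-coated: (72 − 68.625)² / 68.625 = 0.1660
  white smooth-coated: (23 − 22.875)² / 22.875 = 0.0007
χ² = 0.1677 + 0.0822 + 0.1660 + 0.0007 = 0.4166 ≈ 0.417

0.417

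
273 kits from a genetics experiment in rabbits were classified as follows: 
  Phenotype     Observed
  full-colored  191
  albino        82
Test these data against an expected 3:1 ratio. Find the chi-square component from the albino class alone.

2.770

Under the 3:1 hypothesis (Σ ratio = 4, N = 273):
  full-colored: 273 × 3/4 = 204.75
  albino: 273 × 1/4 = 68.25
Contribution of albino: (82 − 68.25)² / 68.25 = 2.7701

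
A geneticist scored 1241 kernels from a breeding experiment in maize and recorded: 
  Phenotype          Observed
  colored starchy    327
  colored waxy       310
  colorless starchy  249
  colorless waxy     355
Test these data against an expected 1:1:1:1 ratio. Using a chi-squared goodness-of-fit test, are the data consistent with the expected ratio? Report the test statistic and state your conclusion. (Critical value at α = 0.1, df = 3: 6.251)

Total ratio parts = 4. Expected numbers out of 1241:
  colored starchy: 1241 × 1/4 = 310.25
  colored waxy: 1241 × 1/4 = 310.25
  colorless starchy: 1241 × 1/4 = 310.25
  colorless waxy: 1241 × 1/4 = 310.25
χ² = Σ (O − E)² / E
  colored starchy: (327 − 310.25)² / 310.25 = 0.9043
  colored waxy: (310 − 310.25)² / 310.25 = 0.0002
  colorless starchy: (249 − 310.25)² / 310.25 = 12.0921
  colorless waxy: (355 − 310.25)² / 310.25 = 6.4547
χ² = 0.9043 + 0.0002 + 12.0921 + 6.4547 = 19.4513 ≈ 19.451
Degrees of freedom = 4 − 1 = 3; critical value at α = 0.1 is 6.251.
Since 19.451 > 6.251, we reject the null hypothesis — the data do not fit the 1:1:1:1 ratio.

19.451; not consistent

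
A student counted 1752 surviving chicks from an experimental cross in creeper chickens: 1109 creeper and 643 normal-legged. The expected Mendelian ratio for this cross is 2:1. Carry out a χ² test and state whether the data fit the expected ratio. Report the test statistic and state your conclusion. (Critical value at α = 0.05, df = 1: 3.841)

8.941; not consistent

Expected counts for N = 1752 under a 2:1 ratio (total parts = 3):
  creeper: 1752 × 2/3 = 1168
  normal-legged: 1752 × 1/3 = 584
χ² = Σ (O − E)² / E
  creeper: (1109 − 1168)² / 1168 = 2.9803
  normal-legged: (643 − 584)² / 584 = 5.9606
χ² = 2.9803 + 5.9606 = 8.9409 ≈ 8.941
Degrees of freedom = 2 − 1 = 1; critical value at α = 0.05 is 3.841.
Since 8.941 > 3.841, we reject the null hypothesis — the data do not fit the 2:1 ratio.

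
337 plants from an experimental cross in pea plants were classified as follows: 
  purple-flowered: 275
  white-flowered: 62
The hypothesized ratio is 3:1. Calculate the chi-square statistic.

Total ratio parts = 4. Expected numbers out of 337:
  purple-flowered: 337 × 3/4 = 252.75
  white-flowered: 337 × 1/4 = 84.25
χ² = Σ (O − E)² / E
  purple-flowered: (275 − 252.75)² / 252.75 = 1.9587
  white-flowered: (62 − 84.25)² / 84.25 = 5.8761
χ² = 1.9587 + 5.8761 = 7.8348 ≈ 7.835

7.835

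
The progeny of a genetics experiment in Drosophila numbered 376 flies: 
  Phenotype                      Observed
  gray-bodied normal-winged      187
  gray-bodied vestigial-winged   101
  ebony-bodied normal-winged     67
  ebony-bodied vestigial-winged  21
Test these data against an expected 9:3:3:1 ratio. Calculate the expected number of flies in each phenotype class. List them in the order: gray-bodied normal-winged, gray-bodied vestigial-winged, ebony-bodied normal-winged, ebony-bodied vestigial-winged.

211.5, 70.5, 70.5, 23.5

Total ratio parts = 16. Expected numbers out of 376:
  gray-bodied normal-winged: 376 × 9/16 = 211.5
  gray-bodied vestigial-winged: 376 × 3/16 = 70.5
  ebony-bodied normal-winged: 376 × 3/16 = 70.5
  ebony-bodied vestigial-winged: 376 × 1/16 = 23.5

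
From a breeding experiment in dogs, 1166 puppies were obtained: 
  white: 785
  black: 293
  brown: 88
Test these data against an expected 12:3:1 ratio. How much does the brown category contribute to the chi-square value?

Under the 12:3:1 hypothesis (Σ ratio = 16, N = 1166):
  white: 1166 × 12/16 = 874.5
  black: 1166 × 3/16 = 218.625
  brown: 1166 × 1/16 = 72.875
Contribution of brown: (88 − 72.875)² / 72.875 = 3.1392

3.139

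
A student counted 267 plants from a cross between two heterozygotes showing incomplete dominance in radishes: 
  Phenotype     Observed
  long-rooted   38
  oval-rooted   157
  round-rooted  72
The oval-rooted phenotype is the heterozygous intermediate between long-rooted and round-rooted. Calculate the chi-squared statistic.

16.933

With incomplete dominance, a heterozygote × heterozygote cross gives a 1:2:1 phenotypic ratio.
Total ratio parts = 4. Expected numbers out of 267:
  long-rooted: 267 × 1/4 = 66.75
  oval-rooted: 267 × 2/4 = 133.5
  round-rooted: 267 × 1/4 = 66.75
χ² = Σ (O − E)² / E
  long-rooted: (38 − 66.75)² / 66.75 = 12.3830
  oval-rooted: (157 − 133.5)² / 133.5 = 4.1367
  round-rooted: (72 − 66.75)² / 66.75 = 0.4129
χ² = 12.3830 + 4.1367 + 0.4129 = 16.9326 ≈ 16.933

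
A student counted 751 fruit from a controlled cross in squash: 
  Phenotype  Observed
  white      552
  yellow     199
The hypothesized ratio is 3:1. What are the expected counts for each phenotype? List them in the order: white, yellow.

Total ratio parts = 4. Expected numbers out of 751:
  white: 751 × 3/4 = 563.25
  yellow: 751 × 1/4 = 187.75

563.25, 187.75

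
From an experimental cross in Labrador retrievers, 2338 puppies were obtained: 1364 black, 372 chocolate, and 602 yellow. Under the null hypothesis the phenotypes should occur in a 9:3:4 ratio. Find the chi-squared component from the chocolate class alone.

Total ratio parts = 16. Expected numbers out of 2338:
  black: 2338 × 9/16 = 1315.125
  chocolate: 2338 × 3/16 = 438.375
  yellow: 2338 × 4/16 = 584.5
Contribution of chocolate: (372 − 438.375)² / 438.375 = 10.0499

10.050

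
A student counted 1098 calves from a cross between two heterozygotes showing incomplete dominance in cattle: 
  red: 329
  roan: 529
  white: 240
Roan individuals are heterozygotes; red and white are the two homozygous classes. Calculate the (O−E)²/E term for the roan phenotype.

0.729

With incomplete dominance, a heterozygote × heterozygote cross gives a 1:2:1 phenotypic ratio.
Expected counts for N = 1098 under a 1:2:1 ratio (total parts = 4):
  red: 1098 × 1/4 = 274.5
  roan: 1098 × 2/4 = 549
  white: 1098 × 1/4 = 274.5
Contribution of roan: (529 − 549)² / 549 = 0.7286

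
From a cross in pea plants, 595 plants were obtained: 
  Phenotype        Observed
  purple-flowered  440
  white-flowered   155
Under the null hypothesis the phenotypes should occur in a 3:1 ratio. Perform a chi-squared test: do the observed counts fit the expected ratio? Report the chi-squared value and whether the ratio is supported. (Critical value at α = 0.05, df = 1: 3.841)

0.350; consistent

Under the 3:1 hypothesis (Σ ratio = 4, N = 595):
  purple-flowered: 595 × 3/4 = 446.25
  white-flowered: 595 × 1/4 = 148.75
χ² = Σ (O − E)² / E
  purple-flowered: (440 − 446.25)² / 446.25 = 0.0875
  white-flowered: (155 − 148.75)² / 148.75 = 0.2626
χ² = 0.0875 + 0.2626 = 0.3501 ≈ 0.350
Degrees of freedom = 2 − 1 = 1; critical value at α = 0.05 is 3.841.
Since 0.350 < 3.841, we fail to reject the null hypothesis — the data are consistent with the 3:1 ratio.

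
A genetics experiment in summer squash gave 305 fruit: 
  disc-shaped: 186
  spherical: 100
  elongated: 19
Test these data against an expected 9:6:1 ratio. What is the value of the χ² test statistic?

3.022

The 9:6:1 ratio has 16 parts, so with N = 305 the expected counts are:
  disc-shaped: 305 × 9/16 = 171.5625
  spherical: 305 × 6/16 = 114.375
  elongated: 305 × 1/16 = 19.0625
χ² = Σ (O − E)² / E
  disc-shaped: (186 − 171.5625)² / 171.5625 = 1.2150
  spherical: (100 − 114.375)² / 114.375 = 1.8067
  elongated: (19 − 19.0625)² / 19.0625 = 0.0002
χ² = 1.2150 + 1.8067 + 0.0002 = 3.0219 ≈ 3.022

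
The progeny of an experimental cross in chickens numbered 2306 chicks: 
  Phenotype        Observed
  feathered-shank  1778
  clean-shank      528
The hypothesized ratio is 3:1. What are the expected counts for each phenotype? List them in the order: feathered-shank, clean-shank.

Expected counts for N = 2306 under a 3:1 ratio (total parts = 4):
  feathered-shank: 2306 × 3/4 = 1729.5
  clean-shank: 2306 × 1/4 = 576.5

1729.5, 576.5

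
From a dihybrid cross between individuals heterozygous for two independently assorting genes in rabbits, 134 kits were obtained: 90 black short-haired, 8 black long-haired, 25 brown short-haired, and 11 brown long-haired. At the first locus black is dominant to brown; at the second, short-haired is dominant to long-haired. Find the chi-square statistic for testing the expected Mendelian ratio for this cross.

15.333

A dihybrid F₂ with independent assortment and complete dominance at both loci gives a 9:3:3:1 phenotypic ratio.
The 9:3:3:1 ratio has 16 parts, so with N = 134 the expected counts are:
  black short-haired: 134 × 9/16 = 75.375
  black long-haired: 134 × 3/16 = 25.125
  brown short-haired: 134 × 3/16 = 25.125
  brown long-haired: 134 × 1/16 = 8.375
χ² = Σ (O − E)² / E
  black short-haired: (90 − 75.375)² / 75.375 = 2.8377
  black long-haired: (8 − 25.125)² / 25.125 = 11.6723
  brown short-haired: (25 − 25.125)² / 25.125 = 0.0006
  brown long-haired: (11 − 8.375)² / 8.375 = 0.8228
χ² = 2.8377 + 11.6723 + 0.0006 + 0.8228 = 15.3334 ≈ 15.333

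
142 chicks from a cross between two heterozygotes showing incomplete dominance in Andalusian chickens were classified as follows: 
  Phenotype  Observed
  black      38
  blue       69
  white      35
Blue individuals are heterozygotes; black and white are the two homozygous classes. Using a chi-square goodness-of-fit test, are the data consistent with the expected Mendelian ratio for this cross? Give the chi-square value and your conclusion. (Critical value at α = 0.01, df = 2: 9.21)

0.239; consistent

With incomplete dominance, a heterozygote × heterozygote cross gives a 1:2:1 phenotypic ratio.
Under the 1:2:1 hypothesis (Σ ratio = 4, N = 142):
  black: 142 × 1/4 = 35.5
  blue: 142 × 2/4 = 71
  white: 142 × 1/4 = 35.5
χ² = Σ (O − E)² / E
  black: (38 − 35.5)² / 35.5 = 0.1761
  blue: (69 − 71)² / 71 = 0.0563
  white: (35 − 35.5)² / 35.5 = 0.0070
χ² = 0.1761 + 0.0563 + 0.0070 = 0.2394 ≈ 0.239
Degrees of freedom = 3 − 1 = 2; critical value at α = 0.01 is 9.21.
Since 0.239 < 9.21, we fail to reject the null hypothesis — the data are consistent with the 1:2:1 ratio.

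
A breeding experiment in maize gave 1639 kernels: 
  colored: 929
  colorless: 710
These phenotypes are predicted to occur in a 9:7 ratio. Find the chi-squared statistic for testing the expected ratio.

Under the 9:7 hypothesis (Σ ratio = 16, N = 1639):
  colored: 1639 × 9/16 = 921.9375
  colorless: 1639 × 7/16 = 717.0625
χ² = Σ (O − E)² / E
  colored: (929 − 921.9375)² / 921.9375 = 0.0541
  colorless: (710 − 717.0625)² / 717.0625 = 0.0696
χ² = 0.0541 + 0.0696 = 0.1237 ≈ 0.124

0.124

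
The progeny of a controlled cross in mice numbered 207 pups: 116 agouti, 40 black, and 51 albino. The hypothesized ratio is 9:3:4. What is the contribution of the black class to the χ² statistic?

0.036

The 9:3:4 ratio has 16 parts, so with N = 207 the expected counts are:
  agouti: 207 × 9/16 = 116.4375
  black: 207 × 3/16 = 38.8125
  albino: 207 × 4/16 = 51.75
Contribution of black: (40 − 38.8125)² / 38.8125 = 0.0363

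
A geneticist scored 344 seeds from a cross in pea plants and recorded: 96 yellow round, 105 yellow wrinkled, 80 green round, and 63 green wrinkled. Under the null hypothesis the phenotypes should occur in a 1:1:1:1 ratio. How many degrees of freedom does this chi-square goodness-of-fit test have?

3

A goodness-of-fit test with 4 phenotype classes has df = 4 − 1 = 3.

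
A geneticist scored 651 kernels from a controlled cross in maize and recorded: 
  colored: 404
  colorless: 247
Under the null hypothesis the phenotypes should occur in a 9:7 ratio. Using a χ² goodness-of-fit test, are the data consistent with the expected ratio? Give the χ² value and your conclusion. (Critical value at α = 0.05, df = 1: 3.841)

8.925; not consistent

Expected counts for N = 651 under a 9:7 ratio (total parts = 16):
  colored: 651 × 9/16 = 366.1875
  colorless: 651 × 7/16 = 284.8125
χ² = Σ (O − E)² / E
  colored: (404 − 366.1875)² / 366.1875 = 3.9045
  colorless: (247 − 284.8125)² / 284.8125 = 5.0201
χ² = 3.9045 + 5.0201 = 8.9246 ≈ 8.925
Degrees of freedom = 2 − 1 = 1; critical value at α = 0.05 is 3.841.
Since 8.925 > 3.841, we reject the null hypothesis — the data do not fit the 9:7 ratio.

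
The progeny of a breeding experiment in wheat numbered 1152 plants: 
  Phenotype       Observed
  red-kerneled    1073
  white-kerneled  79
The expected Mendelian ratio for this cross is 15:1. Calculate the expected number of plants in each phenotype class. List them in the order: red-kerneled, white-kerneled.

The 15:1 ratio has 16 parts, so with N = 1152 the expected counts are:
  red-kerneled: 1152 × 15/16 = 1080
  white-kerneled: 1152 × 1/16 = 72

1080, 72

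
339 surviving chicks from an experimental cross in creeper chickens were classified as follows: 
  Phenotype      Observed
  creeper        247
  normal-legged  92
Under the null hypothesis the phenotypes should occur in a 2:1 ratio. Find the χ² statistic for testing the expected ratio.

Total ratio parts = 3. Expected numbers out of 339:
  creeper: 339 × 2/3 = 226
  normal-legged: 339 × 1/3 = 113
χ² = Σ (O − E)² / E
  creeper: (247 − 226)² / 226 = 1.9513
  normal-legged: (92 − 113)² / 113 = 3.9027
χ² = 1.9513 + 3.9027 = 5.854

5.854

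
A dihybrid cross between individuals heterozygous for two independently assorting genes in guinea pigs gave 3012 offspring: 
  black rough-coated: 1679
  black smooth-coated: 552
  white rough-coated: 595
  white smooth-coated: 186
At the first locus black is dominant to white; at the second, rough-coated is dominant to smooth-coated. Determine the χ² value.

2.072

A dihybrid F₂ with independent assortment and complete dominance at both loci gives a 9:3:3:1 phenotypic ratio.
Expected counts for N = 3012 under a 9:3:3:1 ratio (total parts = 16):
  black rough-coated: 3012 × 9/16 = 1694.25
  black smooth-coated: 3012 × 3/16 = 564.75
  white rough-coated: 3012 × 3/16 = 564.75
  white smooth-coated: 3012 × 1/16 = 188.25
χ² = Σ (O − E)² / E
  black rough-coated: (1679 − 1694.25)² / 1694.25 = 0.1373
  black smooth-coated: (552 − 564.75)² / 564.75 = 0.2878
  white rough-coated: (595 − 564.75)² / 564.75 = 1.6203
  white smooth-coated: (186 − 188.25)² / 188.25 = 0.0269
χ² = 0.1373 + 0.2878 + 1.6203 + 0.0269 = 2.0723 ≈ 2.072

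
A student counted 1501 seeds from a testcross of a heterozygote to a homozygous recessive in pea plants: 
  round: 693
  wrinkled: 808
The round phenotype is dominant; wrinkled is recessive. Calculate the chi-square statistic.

A testcross of a heterozygote (Aa × aa) gives a 1:1 phenotypic ratio.
Under the 1:1 hypothesis (Σ ratio = 2, N = 1501):
  round: 1501 × 1/2 = 750.5
  wrinkled: 1501 × 1/2 = 750.5
χ² = Σ (O − E)² / E
  round: (693 − 750.5)² / 750.5 = 4.4054
  wrinkled: (808 − 750.5)² / 750.5 = 4.4054
χ² = 4.4054 + 4.4054 = 8.8108 ≈ 8.811

8.811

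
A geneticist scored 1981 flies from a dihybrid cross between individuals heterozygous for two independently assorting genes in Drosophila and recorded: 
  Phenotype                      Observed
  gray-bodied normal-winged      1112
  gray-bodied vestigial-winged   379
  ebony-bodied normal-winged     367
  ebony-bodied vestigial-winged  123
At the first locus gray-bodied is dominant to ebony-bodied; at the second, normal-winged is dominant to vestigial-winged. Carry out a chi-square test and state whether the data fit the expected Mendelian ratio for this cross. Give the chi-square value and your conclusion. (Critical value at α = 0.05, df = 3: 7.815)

0.217; consistent

A dihybrid F₂ with independent assortment and complete dominance at both loci gives a 9:3:3:1 phenotypic ratio.
Expected counts for N = 1981 under a 9:3:3:1 ratio (total parts = 16):
  gray-bodied normal-winged: 1981 × 9/16 = 1114.3125
  gray-bodied vestigial-winged: 1981 × 3/16 = 371.4375
  ebony-bodied normal-winged: 1981 × 3/16 = 371.4375
  ebony-bodied vestigial-winged: 1981 × 1/16 = 123.8125
χ² = Σ (O − E)² / E
  gray-bodied normal-winged: (1112 − 1114.3125)² / 1114.3125 = 0.0048
  gray-bodied vestigial-winged: (379 − 371.4375)² / 371.4375 = 0.1540
  ebony-bodied normal-winged: (367 − 371.4375)² / 371.4375 = 0.0530
  ebony-bodied vestigial-winged: (123 − 123.8125)² / 123.8125 = 0.0053
χ² = 0.0048 + 0.1540 + 0.0530 + 0.0053 = 0.2171 ≈ 0.217
Degrees of freedom = 4 − 1 = 3; critical value at α = 0.05 is 7.815.
Since 0.217 < 7.815, we fail to reject the null hypothesis — the data are consistent with the 9:3:3:1 ratio.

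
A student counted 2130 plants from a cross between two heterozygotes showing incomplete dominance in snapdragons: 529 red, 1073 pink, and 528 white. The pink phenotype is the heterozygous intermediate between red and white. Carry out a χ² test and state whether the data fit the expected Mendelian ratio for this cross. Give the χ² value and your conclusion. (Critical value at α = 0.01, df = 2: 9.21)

With incomplete dominance, a heterozygote × heterozygote cross gives a 1:2:1 phenotypic ratio.
The 1:2:1 ratio has 4 parts, so with N = 2130 the expected counts are:
  red: 2130 × 1/4 = 532.5
  pink: 2130 × 2/4 = 1065
  white: 2130 × 1/4 = 532.5
χ² = Σ (O − E)² / E
  red: (529 − 532.5)² / 532.5 = 0.0230
  pink: (1073 − 1065)² / 1065 = 0.0601
  white: (528 − 532.5)² / 532.5 = 0.0380
χ² = 0.0230 + 0.0601 + 0.0380 = 0.1211 ≈ 0.121
Degrees of freedom = 3 − 1 = 2; critical value at α = 0.01 is 9.21.
Since 0.121 < 9.21, we fail to reject the null hypothesis — the data are consistent with the 1:2:1 ratio.

0.121; consistent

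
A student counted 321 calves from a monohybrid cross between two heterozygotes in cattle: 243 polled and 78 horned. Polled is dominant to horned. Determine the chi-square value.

For a monohybrid cross between heterozygotes with complete dominance, the expected phenotypic ratio is 3:1.
Expected counts for N = 321 under a 3:1 ratio (total parts = 4):
  polled: 321 × 3/4 = 240.75
  horned: 321 × 1/4 = 80.25
χ² = Σ (O − E)² / E
  polled: (243 − 240.75)² / 240.75 = 0.0210
  horned: (78 − 80.25)² / 80.25 = 0.0631
χ² = 0.0210 + 0.0631 = 0.0841 ≈ 0.084

0.084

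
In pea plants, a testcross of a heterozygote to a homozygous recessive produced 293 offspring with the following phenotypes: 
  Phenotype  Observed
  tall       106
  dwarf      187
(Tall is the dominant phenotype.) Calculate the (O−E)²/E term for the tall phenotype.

11.196

A testcross of a heterozygote (Aa × aa) gives a 1:1 phenotypic ratio.
Expected counts for N = 293 under a 1:1 ratio (total parts = 2):
  tall: 293 × 1/2 = 146.5
  dwarf: 293 × 1/2 = 146.5
Contribution of tall: (106 − 146.5)² / 146.5 = 11.1962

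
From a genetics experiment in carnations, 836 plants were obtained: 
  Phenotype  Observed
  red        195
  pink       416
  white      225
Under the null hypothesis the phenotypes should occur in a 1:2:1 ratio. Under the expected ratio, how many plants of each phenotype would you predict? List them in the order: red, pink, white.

Expected counts for N = 836 under a 1:2:1 ratio (total parts = 4):
  red: 836 × 1/4 = 209
  pink: 836 × 2/4 = 418
  white: 836 × 1/4 = 209

209, 418, 209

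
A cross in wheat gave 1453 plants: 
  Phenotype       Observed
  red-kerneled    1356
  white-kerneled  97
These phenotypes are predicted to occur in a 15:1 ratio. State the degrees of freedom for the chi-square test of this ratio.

1

A goodness-of-fit test with 2 phenotype classes has df = 2 − 1 = 1.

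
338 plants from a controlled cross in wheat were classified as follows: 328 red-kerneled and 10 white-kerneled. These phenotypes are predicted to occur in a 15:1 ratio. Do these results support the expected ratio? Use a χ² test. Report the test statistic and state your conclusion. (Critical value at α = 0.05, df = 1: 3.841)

6.249; not consistent

The 15:1 ratio has 16 parts, so with N = 338 the expected counts are:
  red-kerneled: 338 × 15/16 = 316.875
  white-kerneled: 338 × 1/16 = 21.125
χ² = Σ (O − E)² / E
  red-kerneled: (328 − 316.875)² / 316.875 = 0.3906
  white-kerneled: (10 − 21.125)² / 21.125 = 5.8587
χ² = 0.3906 + 5.8587 = 6.2493 ≈ 6.249
Degrees of freedom = 2 − 1 = 1; critical value at α = 0.05 is 3.841.
Since 6.249 > 3.841, we reject the null hypothesis — the data do not fit the 15:1 ratio.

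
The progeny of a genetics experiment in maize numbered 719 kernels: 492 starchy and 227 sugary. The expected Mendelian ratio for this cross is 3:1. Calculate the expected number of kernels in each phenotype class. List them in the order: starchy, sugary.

Total ratio parts = 4. Expected numbers out of 719:
  starchy: 719 × 3/4 = 539.25
  sugary: 719 × 1/4 = 179.75

539.25, 179.75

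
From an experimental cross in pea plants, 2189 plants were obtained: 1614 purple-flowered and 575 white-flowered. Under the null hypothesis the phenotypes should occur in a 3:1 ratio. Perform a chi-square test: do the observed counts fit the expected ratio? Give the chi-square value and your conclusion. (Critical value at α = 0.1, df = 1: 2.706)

1.876; consistent

The 3:1 ratio has 4 parts, so with N = 2189 the expected counts are:
  purple-flowered: 2189 × 3/4 = 1641.75
  white-flowered: 2189 × 1/4 = 547.25
χ² = Σ (O − E)² / E
  purple-flowered: (1614 − 1641.75)² / 1641.75 = 0.4690
  white-flowered: (575 − 547.25)² / 547.25 = 1.4071
χ² = 0.4690 + 1.4071 = 1.8761 ≈ 1.876
Degrees of freedom = 2 − 1 = 1; critical value at α = 0.1 is 2.706.
Since 1.876 < 2.706, we fail to reject the null hypothesis — the data are consistent with the 3:1 ratio.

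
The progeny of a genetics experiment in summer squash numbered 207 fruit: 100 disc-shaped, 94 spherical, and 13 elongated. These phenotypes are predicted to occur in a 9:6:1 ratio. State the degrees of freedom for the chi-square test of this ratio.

A goodness-of-fit test with 3 phenotype classes has df = 3 − 1 = 2.

2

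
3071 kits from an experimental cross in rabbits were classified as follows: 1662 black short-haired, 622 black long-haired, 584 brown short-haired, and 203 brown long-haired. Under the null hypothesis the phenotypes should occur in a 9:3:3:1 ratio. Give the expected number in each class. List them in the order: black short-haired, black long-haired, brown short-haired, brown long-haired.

Total ratio parts = 16. Expected numbers out of 3071:
  black short-haired: 3071 × 9/16 = 1727.4375
  black long-haired: 3071 × 3/16 = 575.8125
  brown short-haired: 3071 × 3/16 = 575.8125
  brown long-haired: 3071 × 1/16 = 191.9375

1727.4375, 575.8125, 575.8125, 191.9375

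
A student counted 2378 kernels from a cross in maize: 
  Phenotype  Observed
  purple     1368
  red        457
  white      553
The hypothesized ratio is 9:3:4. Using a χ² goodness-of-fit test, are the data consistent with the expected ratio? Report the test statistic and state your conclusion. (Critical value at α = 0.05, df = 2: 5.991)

Total ratio parts = 16. Expected numbers out of 2378:
  purple: 2378 × 9/16 = 1337.625
  red: 2378 × 3/16 = 445.875
  white: 2378 × 4/16 = 594.5
χ² = Σ (O − E)² / E
  purple: (1368 − 1337.625)² / 1337.625 = 0.6898
  red: (457 − 445.875)² / 445.875 = 0.2776
  white: (553 − 594.5)² / 594.5 = 2.8970
χ² = 0.6898 + 0.2776 + 2.8970 = 3.8644 ≈ 3.864
Degrees of freedom = 3 − 1 = 2; critical value at α = 0.05 is 5.991.
Since 3.864 < 5.991, we fail to reject the null hypothesis — the data are consistent with the 9:3:4 ratio.

3.864; consistent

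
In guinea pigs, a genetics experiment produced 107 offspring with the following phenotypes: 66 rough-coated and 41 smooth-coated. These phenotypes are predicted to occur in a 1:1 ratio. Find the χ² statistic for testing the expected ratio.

Expected counts for N = 107 under a 1:1 ratio (total parts = 2):
  rough-coated: 107 × 1/2 = 53.5
  smooth-coated: 107 × 1/2 = 53.5
χ² = Σ (O − E)² / E
  rough-coated: (66 − 53.5)² / 53.5 = 2.9206
  smooth-coated: (41 − 53.5)² / 53.5 = 2.9206
χ² = 2.9206 + 2.9206 = 5.8412 ≈ 5.841

5.841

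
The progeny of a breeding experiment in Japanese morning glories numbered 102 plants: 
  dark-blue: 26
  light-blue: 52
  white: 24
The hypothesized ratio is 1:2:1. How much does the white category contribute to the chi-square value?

The 1:2:1 ratio has 4 parts, so with N = 102 the expected counts are:
  dark-blue: 102 × 1/4 = 25.5
  light-blue: 102 × 2/4 = 51
  white: 102 × 1/4 = 25.5
Contribution of white: (24 − 25.5)² / 25.5 = 0.0882

0.088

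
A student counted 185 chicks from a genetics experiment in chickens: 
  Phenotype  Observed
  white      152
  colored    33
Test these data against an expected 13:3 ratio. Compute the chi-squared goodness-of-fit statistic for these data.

0.101

The 13:3 ratio has 16 parts, so with N = 185 the expected counts are:
  white: 185 × 13/16 = 150.3125
  colored: 185 × 3/16 = 34.6875
χ² = Σ (O − E)² / E
  white: (152 − 150.3125)² / 150.3125 = 0.0189
  colored: (33 − 34.6875)² / 34.6875 = 0.0821
χ² = 0.0189 + 0.0821 = 0.101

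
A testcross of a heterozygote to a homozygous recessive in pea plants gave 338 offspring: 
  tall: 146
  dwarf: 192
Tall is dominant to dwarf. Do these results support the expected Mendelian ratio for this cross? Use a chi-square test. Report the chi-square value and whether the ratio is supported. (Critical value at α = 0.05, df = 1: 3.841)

A testcross of a heterozygote (Aa × aa) gives a 1:1 phenotypic ratio.
The 1:1 ratio has 2 parts, so with N = 338 the expected counts are:
  tall: 338 × 1/2 = 169
  dwarf: 338 × 1/2 = 169
χ² = Σ (O − E)² / E
  tall: (146 − 169)² / 169 = 3.1302
  dwarf: (192 − 169)² / 169 = 3.1302
χ² = 3.1302 + 3.1302 = 6.2604 ≈ 6.260
Degrees of freedom = 2 − 1 = 1; critical value at α = 0.05 is 3.841.
Since 6.260 > 3.841, we reject the null hypothesis — the data do not fit the 1:1 ratio.

6.260; not consistent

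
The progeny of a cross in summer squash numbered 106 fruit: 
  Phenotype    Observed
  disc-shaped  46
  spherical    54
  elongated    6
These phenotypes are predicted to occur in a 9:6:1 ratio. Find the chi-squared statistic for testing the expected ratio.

Under the 9:6:1 hypothesis (Σ ratio = 16, N = 106):
  disc-shaped: 106 × 9/16 = 59.625
  spherical: 106 × 6/16 = 39.75
  elongated: 106 × 1/16 = 6.625
χ² = Σ (O − E)² / E
  disc-shaped: (46 − 59.625)² / 59.625 = 3.1135
  spherical: (54 − 39.75)² / 39.75 = 5.1085
  elongated: (6 − 6.625)² / 6.625 = 0.0590
χ² = 3.1135 + 5.1085 + 0.0590 = 8.281

8.281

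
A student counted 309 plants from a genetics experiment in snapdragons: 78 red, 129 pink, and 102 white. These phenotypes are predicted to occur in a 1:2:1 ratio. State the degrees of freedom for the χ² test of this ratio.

2

A goodness-of-fit test with 3 phenotype classes has df = 3 − 1 = 2.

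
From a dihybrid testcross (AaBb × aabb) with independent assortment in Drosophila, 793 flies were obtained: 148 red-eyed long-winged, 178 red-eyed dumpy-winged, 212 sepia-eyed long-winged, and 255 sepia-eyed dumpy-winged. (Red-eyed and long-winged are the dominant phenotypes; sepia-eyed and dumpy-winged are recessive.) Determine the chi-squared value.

32.004

A dihybrid testcross with independent assortment gives a 1:1:1:1 ratio.
The 1:1:1:1 ratio has 4 parts, so with N = 793 the expected counts are:
  red-eyed long-winged: 793 × 1/4 = 198.25
  red-eyed dumpy-winged: 793 × 1/4 = 198.25
  sepia-eyed long-winged: 793 × 1/4 = 198.25
  sepia-eyed dumpy-winged: 793 × 1/4 = 198.25
χ² = Σ (O − E)² / E
  red-eyed long-winged: (148 − 198.25)² / 198.25 = 12.7368
  red-eyed dumpy-winged: (178 − 198.25)² / 198.25 = 2.0684
  sepia-eyed long-winged: (212 − 198.25)² / 198.25 = 0.9537
  sepia-eyed dumpy-winged: (255 − 198.25)² / 198.25 = 16.2450
χ² = 12.7368 + 2.0684 + 0.9537 + 16.2450 = 32.0039 ≈ 32.004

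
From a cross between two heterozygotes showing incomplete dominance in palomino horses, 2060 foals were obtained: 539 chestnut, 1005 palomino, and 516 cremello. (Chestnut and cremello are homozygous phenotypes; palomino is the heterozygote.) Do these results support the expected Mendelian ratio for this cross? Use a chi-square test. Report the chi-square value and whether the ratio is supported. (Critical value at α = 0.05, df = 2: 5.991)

1.727; consistent

With incomplete dominance, a heterozygote × heterozygote cross gives a 1:2:1 phenotypic ratio.
Total ratio parts = 4. Expected numbers out of 2060:
  chestnut: 2060 × 1/4 = 515
  palomino: 2060 × 2/4 = 1030
  cremello: 2060 × 1/4 = 515
χ² = Σ (O − E)² / E
  chestnut: (539 − 515)² / 515 = 1.1184
  palomino: (1005 − 1030)² / 1030 = 0.6068
  cremello: (516 − 515)² / 515 = 0.0019
χ² = 1.1184 + 0.6068 + 0.0019 = 1.7271 ≈ 1.727
Degrees of freedom = 3 − 1 = 2; critical value at α = 0.05 is 5.991.
Since 1.727 < 5.991, we fail to reject the null hypothesis — the data are consistent with the 1:2:1 ratio.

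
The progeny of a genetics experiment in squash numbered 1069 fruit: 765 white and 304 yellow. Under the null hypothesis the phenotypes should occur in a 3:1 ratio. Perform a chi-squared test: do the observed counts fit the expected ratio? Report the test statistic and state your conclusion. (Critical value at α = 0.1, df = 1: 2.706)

Under the 3:1 hypothesis (Σ ratio = 4, N = 1069):
  white: 1069 × 3/4 = 801.75
  yellow: 1069 × 1/4 = 267.25
χ² = Σ (O − E)² / E
  white: (765 − 801.75)² / 801.75 = 1.6845
  yellow: (304 − 267.25)² / 267.25 = 5.0536
χ² = 1.6845 + 5.0536 = 6.7381 ≈ 6.738
Degrees of freedom = 2 − 1 = 1; critical value at α = 0.1 is 2.706.
Since 6.738 > 2.706, we reject the null hypothesis — the data do not fit the 3:1 ratio.

6.738; not consistent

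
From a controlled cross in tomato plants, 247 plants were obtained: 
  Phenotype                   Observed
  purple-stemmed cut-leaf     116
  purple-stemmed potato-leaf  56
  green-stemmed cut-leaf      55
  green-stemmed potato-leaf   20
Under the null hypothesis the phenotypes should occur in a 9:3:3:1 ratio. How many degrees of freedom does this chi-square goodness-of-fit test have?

A goodness-of-fit test with 4 phenotype classes has df = 4 − 1 = 3.

3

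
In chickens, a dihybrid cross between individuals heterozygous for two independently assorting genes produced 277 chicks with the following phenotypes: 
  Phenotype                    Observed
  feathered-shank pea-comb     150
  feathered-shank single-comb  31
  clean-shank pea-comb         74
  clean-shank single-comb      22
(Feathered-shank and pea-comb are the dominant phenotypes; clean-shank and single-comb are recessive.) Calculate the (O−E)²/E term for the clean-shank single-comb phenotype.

1.269

A dihybrid F₂ with independent assortment and complete dominance at both loci gives a 9:3:3:1 phenotypic ratio.
Expected counts for N = 277 under a 9:3:3:1 ratio (total parts = 16):
  feathered-shank pea-comb: 277 × 9/16 = 155.8125
  feathered-shank single-comb: 277 × 3/16 = 51.9375
  clean-shank pea-comb: 277 × 3/16 = 51.9375
  clean-shank single-comb: 277 × 1/16 = 17.3125
Contribution of clean-shank single-comb: (22 − 17.3125)² / 17.3125 = 1.2692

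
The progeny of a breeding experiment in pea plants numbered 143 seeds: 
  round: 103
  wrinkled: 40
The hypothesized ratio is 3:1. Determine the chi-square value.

0.674

The 3:1 ratio has 4 parts, so with N = 143 the expected counts are:
  round: 143 × 3/4 = 107.25
  wrinkled: 143 × 1/4 = 35.75
χ² = Σ (O − E)² / E
  round: (103 − 107.25)² / 107.25 = 0.1684
  wrinkled: (40 − 35.75)² / 35.75 = 0.5052
χ² = 0.1684 + 0.5052 = 0.6736 ≈ 0.674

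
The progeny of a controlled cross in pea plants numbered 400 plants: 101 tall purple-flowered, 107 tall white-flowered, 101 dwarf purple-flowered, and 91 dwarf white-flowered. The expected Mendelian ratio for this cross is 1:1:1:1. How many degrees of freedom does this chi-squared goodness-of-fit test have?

3

A goodness-of-fit test with 4 phenotype classes has df = 4 − 1 = 3.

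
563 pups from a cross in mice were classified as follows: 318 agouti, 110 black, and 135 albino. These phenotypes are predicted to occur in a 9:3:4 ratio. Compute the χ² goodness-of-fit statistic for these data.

Total ratio parts = 16. Expected numbers out of 563:
  agouti: 563 × 9/16 = 316.6875
  black: 563 × 3/16 = 105.5625
  albino: 563 × 4/16 = 140.75
χ² = Σ (O − E)² / E
  agouti: (318 − 316.6875)² / 316.6875 = 0.0054
  black: (110 − 105.5625)² / 105.5625 = 0.1865
  albino: (135 − 140.75)² / 140.75 = 0.2349
χ² = 0.0054 + 0.1865 + 0.2349 = 0.4268 ≈ 0.427

0.427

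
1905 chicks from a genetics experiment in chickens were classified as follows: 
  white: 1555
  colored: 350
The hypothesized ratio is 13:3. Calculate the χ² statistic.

0.178

The 13:3 ratio has 16 parts, so with N = 1905 the expected counts are:
  white: 1905 × 13/16 = 1547.8125
  colored: 1905 × 3/16 = 357.1875
χ² = Σ (O − E)² / E
  white: (1555 − 1547.8125)² / 1547.8125 = 0.0334
  colored: (350 − 357.1875)² / 357.1875 = 0.1446
χ² = 0.0334 + 0.1446 = 0.178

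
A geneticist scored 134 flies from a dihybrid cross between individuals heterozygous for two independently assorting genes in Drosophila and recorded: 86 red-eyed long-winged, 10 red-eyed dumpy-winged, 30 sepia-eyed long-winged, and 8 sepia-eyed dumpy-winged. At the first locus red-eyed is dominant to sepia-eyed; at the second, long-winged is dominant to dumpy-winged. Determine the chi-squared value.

A dihybrid F₂ with independent assortment and complete dominance at both loci gives a 9:3:3:1 phenotypic ratio.
Total ratio parts = 16. Expected numbers out of 134:
  red-eyed long-winged: 134 × 9/16 = 75.375
  red-eyed dumpy-winged: 134 × 3/16 = 25.125
  sepia-eyed long-winged: 134 × 3/16 = 25.125
  sepia-eyed dumpy-winged: 134 × 1/16 = 8.375
χ² = Σ (O − E)² / E
  red-eyed long-winged: (86 − 75.375)² / 75.375 = 1.4977
  red-eyed dumpy-winged: (10 − 25.125)² / 25.125 = 9.1051
  sepia-eyed long-winged: (30 − 25.125)² / 25.125 = 0.9459
  sepia-eyed dumpy-winged: (8 − 8.375)² / 8.375 = 0.0168
χ² = 1.4977 + 9.1051 + 0.9459 + 0.0168 = 11.5655 ≈ 11.566

11.566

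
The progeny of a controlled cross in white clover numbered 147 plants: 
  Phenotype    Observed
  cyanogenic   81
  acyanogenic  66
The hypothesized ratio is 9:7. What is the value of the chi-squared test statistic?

0.079

The 9:7 ratio has 16 parts, so with N = 147 the expected counts are:
  cyanogenic: 147 × 9/16 = 82.6875
  acyanogenic: 147 × 7/16 = 64.3125
χ² = Σ (O − E)² / E
  cyanogenic: (81 − 82.6875)² / 82.6875 = 0.0344
  acyanogenic: (66 − 64.3125)² / 64.3125 = 0.0443
χ² = 0.0344 + 0.0443 = 0.0787 ≈ 0.079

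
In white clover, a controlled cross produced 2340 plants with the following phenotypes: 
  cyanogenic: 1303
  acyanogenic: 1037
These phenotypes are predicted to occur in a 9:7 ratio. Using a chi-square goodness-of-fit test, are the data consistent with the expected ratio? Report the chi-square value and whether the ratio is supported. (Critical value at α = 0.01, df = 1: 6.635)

0.305; consistent

Expected counts for N = 2340 under a 9:7 ratio (total parts = 16):
  cyanogenic: 2340 × 9/16 = 1316.25
  acyanogenic: 2340 × 7/16 = 1023.75
χ² = Σ (O − E)² / E
  cyanogenic: (1303 − 1316.25)² / 1316.25 = 0.1334
  acyanogenic: (1037 − 1023.75)² / 1023.75 = 0.1715
χ² = 0.1334 + 0.1715 = 0.3049 ≈ 0.305
Degrees of freedom = 2 − 1 = 1; critical value at α = 0.01 is 6.635.
Since 0.305 < 6.635, we fail to reject the null hypothesis — the data are consistent with the 9:7 ratio.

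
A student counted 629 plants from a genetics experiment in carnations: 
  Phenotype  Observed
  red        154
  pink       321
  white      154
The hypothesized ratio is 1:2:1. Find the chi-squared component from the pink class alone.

The 1:2:1 ratio has 4 parts, so with N = 629 the expected counts are:
  red: 629 × 1/4 = 157.25
  pink: 629 × 2/4 = 314.5
  white: 629 × 1/4 = 157.25
Contribution of pink: (321 − 314.5)² / 314.5 = 0.1343

0.134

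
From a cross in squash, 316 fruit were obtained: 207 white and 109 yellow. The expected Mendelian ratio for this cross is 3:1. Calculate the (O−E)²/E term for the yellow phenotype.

11.392

Total ratio parts = 4. Expected numbers out of 316:
  white: 316 × 3/4 = 237
  yellow: 316 × 1/4 = 79
Contribution of yellow: (109 − 79)² / 79 = 11.3924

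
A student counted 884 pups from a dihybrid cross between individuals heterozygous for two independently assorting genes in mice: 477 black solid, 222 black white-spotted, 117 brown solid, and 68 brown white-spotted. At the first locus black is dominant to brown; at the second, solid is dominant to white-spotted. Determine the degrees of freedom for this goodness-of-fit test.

3

A dihybrid F₂ with independent assortment and complete dominance at both loci gives a 9:3:3:1 phenotypic ratio.
A goodness-of-fit test with 4 phenotype classes has df = 4 − 1 = 3.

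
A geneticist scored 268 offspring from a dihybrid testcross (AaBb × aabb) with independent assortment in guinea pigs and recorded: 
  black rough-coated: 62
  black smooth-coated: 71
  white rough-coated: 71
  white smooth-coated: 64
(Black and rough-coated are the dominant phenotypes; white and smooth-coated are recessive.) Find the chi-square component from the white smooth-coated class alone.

A dihybrid testcross with independent assortment gives a 1:1:1:1 ratio.
The 1:1:1:1 ratio has 4 parts, so with N = 268 the expected counts are:
  black rough-coated: 268 × 1/4 = 67
  black smooth-coated: 268 × 1/4 = 67
  white rough-coated: 268 × 1/4 = 67
  white smooth-coated: 268 × 1/4 = 67
Contribution of white smooth-coated: (64 − 67)² / 67 = 0.1343

0.134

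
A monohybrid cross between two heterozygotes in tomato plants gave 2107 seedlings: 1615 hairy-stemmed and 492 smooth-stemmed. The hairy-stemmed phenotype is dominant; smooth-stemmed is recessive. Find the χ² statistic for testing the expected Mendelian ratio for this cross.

3.057

For a monohybrid cross between heterozygotes with complete dominance, the expected phenotypic ratio is 3:1.
Expected counts for N = 2107 under a 3:1 ratio (total parts = 4):
  hairy-stemmed: 2107 × 3/4 = 1580.25
  smooth-stemmed: 2107 × 1/4 = 526.75
χ² = Σ (O − E)² / E
  hairy-stemmed: (1615 − 1580.25)² / 1580.25 = 0.7642
  smooth-stemmed: (492 − 526.75)² / 526.75 = 2.2925
χ² = 0.7642 + 2.2925 = 3.0567 ≈ 3.057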